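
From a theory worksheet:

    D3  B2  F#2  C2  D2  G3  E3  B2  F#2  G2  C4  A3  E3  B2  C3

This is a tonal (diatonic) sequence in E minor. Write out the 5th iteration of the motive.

B4 G4 D4 A3 B3

Taking 5-note groups, the heads are D3, G3, C4: the pattern moves up a 4th.
Continuing the starts: F#4 → B4.
From B4 the diatonic shape gives B4 G4 D4 A3 B3.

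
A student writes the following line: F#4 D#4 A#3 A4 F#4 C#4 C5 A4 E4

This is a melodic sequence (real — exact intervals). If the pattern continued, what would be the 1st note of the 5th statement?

Gb5

Grouping in 3s, the 1st note of each cell is F#4, A4, C5.
Carrying that up a 3rd forward: Eb5 → Gb5.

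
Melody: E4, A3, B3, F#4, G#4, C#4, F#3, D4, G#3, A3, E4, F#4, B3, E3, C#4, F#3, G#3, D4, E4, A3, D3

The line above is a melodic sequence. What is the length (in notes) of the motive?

7

There are 21 notes; a 7-note unit gives 3 cells:
E4 A3 B3 F#4 G#4 C#4 F#3 | D4 G#3 A3 E4 F#4 B3 E3 | C#4 F#3 G#3 D4 E4 A3 D3
Each cell is the previous one down a 2nd — so the unit is 7 notes.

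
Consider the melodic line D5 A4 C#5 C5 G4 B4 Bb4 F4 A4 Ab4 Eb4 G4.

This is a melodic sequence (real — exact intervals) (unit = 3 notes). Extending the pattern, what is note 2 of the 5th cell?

The unit is 3 notes. Position-2 pitches of the 4 shown cells: A4, G4, F4, Eb4.
From Eb4, down a 2nd gives Db4.

Db4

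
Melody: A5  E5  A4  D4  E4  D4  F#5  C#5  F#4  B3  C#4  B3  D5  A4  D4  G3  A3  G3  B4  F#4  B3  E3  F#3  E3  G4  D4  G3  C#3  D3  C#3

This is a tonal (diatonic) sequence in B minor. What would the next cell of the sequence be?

E4 B3 E3 A2 B2 A2

Unit = 6 notes; the statements start on A5, F#5, D5, B4, G4, moving down a 3rd each time.
Statement 6 starts on E4 and keeps the same diatonic contour: E4 B3 E3 A2 B2 A2.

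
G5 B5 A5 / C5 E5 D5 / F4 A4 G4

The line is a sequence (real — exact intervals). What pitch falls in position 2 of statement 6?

With 3-note cells, note 2 of each statement runs B5, E5, A4.
Extending down a 5th: D4 → G3 → C3.

C3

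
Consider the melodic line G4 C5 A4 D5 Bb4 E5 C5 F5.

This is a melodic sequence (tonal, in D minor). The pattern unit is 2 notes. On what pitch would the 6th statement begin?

Taking 2-note groups, the heads are G4, A4, Bb4, C5: the pattern moves up a 2nd.
Extending the heads up a 2nd: D5 → E5.

E5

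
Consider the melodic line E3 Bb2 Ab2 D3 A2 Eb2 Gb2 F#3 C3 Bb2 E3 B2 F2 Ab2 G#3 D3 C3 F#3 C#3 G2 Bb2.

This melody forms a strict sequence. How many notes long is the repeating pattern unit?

7

21 notes total. Splitting into 3 groups of 7:
E3 Bb2 Ab2 D3 A2 Eb2 Gb2 | F#3 C3 Bb2 E3 B2 F2 Ab2 | G#3 D3 C3 F#3 C#3 G2 Bb2
Each cell is the previous one up a 2nd — so the unit is 7 notes.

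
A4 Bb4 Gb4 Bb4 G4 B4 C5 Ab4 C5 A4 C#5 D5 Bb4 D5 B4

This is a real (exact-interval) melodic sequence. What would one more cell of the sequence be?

D#5 E5 C5 E5 C#5

With a 5-note motive the entries are A4, B4, C#5, each up a 2nd from the previous.
From D#5 the exact shape gives D#5 E5 C5 E5 C#5.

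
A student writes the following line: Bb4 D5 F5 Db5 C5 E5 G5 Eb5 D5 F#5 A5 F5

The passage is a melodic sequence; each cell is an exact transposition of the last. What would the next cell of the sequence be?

E5 G#5 B5 G5

The 4-note cells begin on Bb4, C5, D5 — each up a 2nd from the last.
Statement 4 starts on E5 and keeps the same exact contour: E5 G#5 B5 G5.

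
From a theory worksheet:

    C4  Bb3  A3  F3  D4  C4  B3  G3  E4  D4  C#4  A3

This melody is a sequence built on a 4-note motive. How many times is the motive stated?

12 notes in groups of 4 gives 12/4 = 3 statements.
Starts: C4, D4, E4 — each up a 2nd.

3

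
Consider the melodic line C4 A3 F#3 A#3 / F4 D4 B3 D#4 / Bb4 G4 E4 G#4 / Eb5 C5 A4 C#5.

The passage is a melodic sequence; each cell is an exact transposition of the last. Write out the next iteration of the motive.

Taking 4-note groups, the heads are C4, F4, Bb4, Eb5: the pattern moves up a 4th.
Statement 5 starts on Ab5 and keeps the same exact contour: Ab5 F5 D5 F#5.

Ab5 F5 D5 F#5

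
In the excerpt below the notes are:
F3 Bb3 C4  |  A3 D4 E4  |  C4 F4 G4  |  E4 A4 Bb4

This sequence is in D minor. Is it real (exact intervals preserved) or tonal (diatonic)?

tonal

Every note is diatonic to D minor.
Cell 1 has +2 semitones from note 2 to 3, but cell 4 has +1 — the interval quality changes while the contour stays the same, which is the hallmark of a tonal sequence.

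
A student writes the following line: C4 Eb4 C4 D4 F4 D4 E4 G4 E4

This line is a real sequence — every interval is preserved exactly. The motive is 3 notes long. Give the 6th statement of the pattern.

Unit = 3 notes; the statements start on C4, D4, E4, moving up a 2nd each time.
Continuing the starts: F#4 → G#4 → A#4.
Statement 6 starts on A#4 and keeps the same exact contour: A#4 C#5 A#4.

A#4 C#5 A#4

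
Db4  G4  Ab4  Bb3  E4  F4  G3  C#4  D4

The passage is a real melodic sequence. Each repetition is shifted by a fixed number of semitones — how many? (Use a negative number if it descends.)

Unit = 3 notes; the statements start on Db4, Bb3, G3, moving down a 3rd each time.
Db4→Bb3 is 58 − 61 = -3 semitones.

-3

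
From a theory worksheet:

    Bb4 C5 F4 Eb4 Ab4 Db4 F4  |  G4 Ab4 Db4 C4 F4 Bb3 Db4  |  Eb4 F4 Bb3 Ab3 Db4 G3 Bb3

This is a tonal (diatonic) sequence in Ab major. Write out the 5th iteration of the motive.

With a 7-note motive the entries are Bb4, G4, Eb4, each down a 3rd from the previous.
Continuing the starts: C4 → Ab3.
So cell 5 is Ab3 Bb3 Eb3 Db3 G3 C3 Eb3.

Ab3 Bb3 Eb3 Db3 G3 C3 Eb3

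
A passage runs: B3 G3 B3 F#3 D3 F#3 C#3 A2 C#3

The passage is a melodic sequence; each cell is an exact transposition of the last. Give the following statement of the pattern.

Taking 3-note groups, the heads are B3, F#3, C#3: the pattern moves down a 4th.
Statement 4 starts on G#2 and keeps the same exact contour: G#2 E2 G#2.

G#2 E2 G#2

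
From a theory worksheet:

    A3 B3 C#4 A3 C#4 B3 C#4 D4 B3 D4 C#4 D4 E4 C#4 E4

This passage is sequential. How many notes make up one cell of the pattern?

There are 15 notes; a 5-note unit gives 3 cells:
A3 B3 C#4 A3 C#4 | B3 C#4 D4 B3 D4 | C#4 D4 E4 C#4 E4
Every group is a transposition up a 2nd of the one before; no shorter unit works.

5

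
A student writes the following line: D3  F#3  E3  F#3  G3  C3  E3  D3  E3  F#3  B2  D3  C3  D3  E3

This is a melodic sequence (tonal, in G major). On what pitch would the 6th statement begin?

F#2

Taking 5-note groups, the heads are D3, C3, B2: the pattern moves down a 2nd.
Continuing: A2 → G2 → F#2. Statement 6 starts on F#2.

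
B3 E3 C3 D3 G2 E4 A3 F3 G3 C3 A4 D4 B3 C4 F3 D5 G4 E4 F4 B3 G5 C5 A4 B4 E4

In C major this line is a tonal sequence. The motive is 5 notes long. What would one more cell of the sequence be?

C6 F5 D5 E5 A4

Taking 5-note groups, the heads are B3, E4, A4, D5, G5: the pattern moves up a 4th.
Statement 6 starts on C6 and keeps the same diatonic contour: C6 F5 D5 E5 A4.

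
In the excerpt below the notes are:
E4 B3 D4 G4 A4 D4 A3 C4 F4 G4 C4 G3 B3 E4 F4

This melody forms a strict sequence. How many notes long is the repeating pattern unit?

5

15 notes total. Splitting into 3 groups of 5:
E4 B3 D4 G4 A4 | D4 A3 C4 F4 G4 | C4 G3 B3 E4 F4
Every group is a transposition down a 2nd of the one before; no shorter unit works.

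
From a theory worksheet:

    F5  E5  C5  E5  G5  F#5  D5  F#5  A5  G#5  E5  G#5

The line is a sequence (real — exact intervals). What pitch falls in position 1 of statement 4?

The unit is 4 notes. Position-1 pitches of the 3 shown cells: F5, G5, A5.
From A5, up a 2nd gives B5.

B5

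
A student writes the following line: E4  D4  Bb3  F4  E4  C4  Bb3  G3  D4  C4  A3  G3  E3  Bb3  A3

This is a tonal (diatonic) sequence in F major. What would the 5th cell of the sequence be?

Unit = 5 notes; the statements start on E4, C4, A3, moving down a 3rd each time.
Extending down a 3rd: F3 → D3.
So cell 5 is D3 C3 A2 E3 D3.

D3 C3 A2 E3 D3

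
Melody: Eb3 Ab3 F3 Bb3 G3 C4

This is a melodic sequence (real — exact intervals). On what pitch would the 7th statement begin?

The 2-note cells begin on Eb3, F3, G3 — each up a 2nd from the last.
Continuing: A3 → B3 → C#4 → D#4. Statement 7 starts on D#4.

D#4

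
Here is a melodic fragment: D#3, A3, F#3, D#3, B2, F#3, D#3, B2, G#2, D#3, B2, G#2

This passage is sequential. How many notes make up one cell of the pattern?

4

Try groups of 4 (3 cells in 12 notes):
D#3 A3 F#3 D#3 | B2 F#3 D#3 B2 | G#2 D#3 B2 G#2
That's a consistent down a 3rd shift per cell, and no other grouping gives one.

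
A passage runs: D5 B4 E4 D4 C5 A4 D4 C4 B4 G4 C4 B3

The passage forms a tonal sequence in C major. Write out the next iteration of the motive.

A4 F4 B3 A3

Unit = 4 notes; the statements start on D5, C5, B4, moving down a 2nd each time.
From A4 the diatonic shape gives A4 F4 B3 A3.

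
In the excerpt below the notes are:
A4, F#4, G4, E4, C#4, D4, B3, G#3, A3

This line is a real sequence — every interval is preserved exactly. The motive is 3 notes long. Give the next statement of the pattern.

F#3 D#3 E3

The 3-note cells begin on A4, E4, B3 — each down a 4th from the last.
So cell 4 is F#3 D#3 E3.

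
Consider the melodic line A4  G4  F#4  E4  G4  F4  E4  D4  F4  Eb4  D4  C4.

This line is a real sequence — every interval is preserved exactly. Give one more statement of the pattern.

Eb4 Db4 C4 Bb3

Taking 4-note groups, the heads are A4, G4, F4: the pattern moves down a 2nd.
So cell 4 is Eb4 Db4 C4 Bb3.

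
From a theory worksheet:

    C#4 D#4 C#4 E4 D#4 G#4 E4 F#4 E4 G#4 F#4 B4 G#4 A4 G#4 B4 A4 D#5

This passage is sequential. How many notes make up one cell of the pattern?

18 notes total. Splitting into 3 groups of 6:
C#4 D#4 C#4 E4 D#4 G#4 | E4 F#4 E4 G#4 F#4 B4 | G#4 A4 G#4 B4 A4 D#5
Each cell is the previous one up a 3rd — so the unit is 6 notes.

6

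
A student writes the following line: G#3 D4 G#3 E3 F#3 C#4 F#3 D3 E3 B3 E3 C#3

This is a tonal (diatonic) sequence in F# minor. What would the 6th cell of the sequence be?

Unit = 4 notes; the statements start on G#3, F#3, E3, moving down a 2nd each time.
Extending down a 2nd: D3 → C#3 → B2.
From B2 the diatonic shape gives B2 F#3 B2 G#2.

B2 F#3 B2 G#2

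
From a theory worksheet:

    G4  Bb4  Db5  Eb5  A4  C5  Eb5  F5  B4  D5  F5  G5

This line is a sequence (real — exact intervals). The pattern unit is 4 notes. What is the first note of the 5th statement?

D#5

Taking 4-note groups, the heads are G4, A4, B4: the pattern moves up a 2nd.
Extending the heads up a 2nd: C#5 → D#5.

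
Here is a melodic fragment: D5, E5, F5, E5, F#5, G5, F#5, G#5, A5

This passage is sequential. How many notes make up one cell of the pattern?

9 notes total. Splitting into 3 groups of 3:
D5 E5 F5 | E5 F#5 G5 | F#5 G#5 A5
That's a consistent up a 2nd shift per cell, and no other grouping gives one.

3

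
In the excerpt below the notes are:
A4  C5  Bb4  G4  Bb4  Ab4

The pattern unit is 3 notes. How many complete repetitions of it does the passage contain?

6 notes in groups of 3 gives 6/3 = 2 statements.
Starts: A4, G4 — each down a 2nd.

2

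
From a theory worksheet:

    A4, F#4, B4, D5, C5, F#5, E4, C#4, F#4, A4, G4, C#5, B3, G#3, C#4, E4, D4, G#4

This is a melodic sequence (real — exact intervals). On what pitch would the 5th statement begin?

C#3

Taking 6-note groups, the heads are A4, E4, B3: the pattern moves down a 4th.
Extending the heads down a 4th: F#3 → C#3.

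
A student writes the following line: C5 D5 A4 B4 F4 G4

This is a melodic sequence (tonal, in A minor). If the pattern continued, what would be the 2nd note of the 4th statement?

Grouping in 2s, the 2nd note of each cell is D5, B4, G4.
Each moves down a 3rd; the next is E4.

E4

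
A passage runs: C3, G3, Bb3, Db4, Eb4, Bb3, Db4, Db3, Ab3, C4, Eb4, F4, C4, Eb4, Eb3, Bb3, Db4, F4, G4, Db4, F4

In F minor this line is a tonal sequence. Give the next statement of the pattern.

F3 C4 Eb4 G4 Ab4 Eb4 G4

Taking 7-note groups, the heads are C3, Db3, Eb3: the pattern moves up a 2nd.
From F3 the diatonic shape gives F3 C4 Eb4 G4 Ab4 Eb4 G4.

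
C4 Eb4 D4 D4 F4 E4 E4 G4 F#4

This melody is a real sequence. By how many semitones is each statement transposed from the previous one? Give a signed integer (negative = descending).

2

Taking 3-note groups, the heads are C4, D4, E4: the pattern moves up a 2nd.
Counting half-steps from C4 to D4: 2.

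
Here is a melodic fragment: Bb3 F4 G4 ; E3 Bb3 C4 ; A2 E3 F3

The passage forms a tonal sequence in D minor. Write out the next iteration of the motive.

With a 3-note motive the entries are Bb3, E3, A2, each down a 5th from the previous.
Statement 4 starts on D2 and keeps the same diatonic contour: D2 A2 Bb2.

D2 A2 Bb2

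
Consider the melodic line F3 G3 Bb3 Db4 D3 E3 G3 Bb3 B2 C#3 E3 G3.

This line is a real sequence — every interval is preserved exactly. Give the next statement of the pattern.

G#2 A#2 C#3 E3

The 4-note cells begin on F3, D3, B2 — each down a 3rd from the last.
So cell 4 is G#2 A#2 C#3 E3.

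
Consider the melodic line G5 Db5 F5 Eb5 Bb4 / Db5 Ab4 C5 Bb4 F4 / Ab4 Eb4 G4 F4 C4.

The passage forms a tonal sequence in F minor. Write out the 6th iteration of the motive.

Taking 5-note groups, the heads are G5, Db5, Ab4: the pattern moves down a 4th.
Extending down a 4th: Eb4 → Bb3 → F3.
So cell 6 is F3 C3 Eb3 Db3 Ab2.

F3 C3 Eb3 Db3 Ab2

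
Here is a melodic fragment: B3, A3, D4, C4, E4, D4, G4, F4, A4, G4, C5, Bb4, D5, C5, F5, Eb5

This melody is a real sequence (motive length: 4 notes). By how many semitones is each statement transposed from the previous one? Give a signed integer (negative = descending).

Taking 4-note groups, the heads are B3, E4, A4, D5: the pattern moves up a 4th.
B3→E4 is 64 − 59 = 5 semitones.

5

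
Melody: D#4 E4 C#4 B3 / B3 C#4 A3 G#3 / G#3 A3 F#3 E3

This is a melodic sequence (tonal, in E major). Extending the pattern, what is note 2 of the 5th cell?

Grouping in 4s, the 2nd note of each cell is E4, C#4, A3.
Extending down a 3rd: F#3 → D#3.

D#3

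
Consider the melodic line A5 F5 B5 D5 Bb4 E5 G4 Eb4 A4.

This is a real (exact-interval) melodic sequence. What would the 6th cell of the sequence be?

With a 3-note motive the entries are A5, D5, G4, each down a 5th from the previous.
Carrying on: C4 → F3 → Bb2.
So cell 6 is Bb2 Gb2 C3.

Bb2 Gb2 C3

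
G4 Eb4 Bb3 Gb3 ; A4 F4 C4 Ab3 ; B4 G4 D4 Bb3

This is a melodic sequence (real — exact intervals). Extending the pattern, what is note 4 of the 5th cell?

D4

The unit is 4 notes. Position-4 pitches of the 3 shown cells: Gb3, Ab3, Bb3.
Extending up a 2nd: C4 → D4.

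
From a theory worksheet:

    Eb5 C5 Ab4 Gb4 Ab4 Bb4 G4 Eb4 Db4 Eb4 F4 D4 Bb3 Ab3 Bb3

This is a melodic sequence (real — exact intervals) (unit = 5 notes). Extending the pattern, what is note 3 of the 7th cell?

Grouping in 5s, the 3rd note of each cell is Ab4, Eb4, Bb3.
Carrying that down a 4th forward: F3 → C3 → G2 → D2.

D2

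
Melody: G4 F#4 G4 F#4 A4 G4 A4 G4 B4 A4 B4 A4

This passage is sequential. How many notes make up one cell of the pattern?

There are 12 notes; a 4-note unit gives 3 cells:
G4 F#4 G4 F#4 | A4 G4 A4 G4 | B4 A4 B4 A4
Each cell is the previous one up a 2nd — so the unit is 4 notes.

4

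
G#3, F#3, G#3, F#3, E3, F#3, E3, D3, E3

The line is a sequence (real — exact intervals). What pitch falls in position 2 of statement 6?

Ab2

The unit is 3 notes. Position-2 pitches of the 3 shown cells: F#3, E3, D3.
Carrying that down a 2nd forward: C3 → Bb2 → Ab2.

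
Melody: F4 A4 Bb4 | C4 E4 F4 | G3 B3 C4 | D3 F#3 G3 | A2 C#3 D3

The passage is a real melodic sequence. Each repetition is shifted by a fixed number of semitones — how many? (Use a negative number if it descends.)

-5

Unit = 3 notes; the statements start on F4, C4, G3, D3, A2, moving down a 4th each time.
Counting half-steps from F4 to C4: -5.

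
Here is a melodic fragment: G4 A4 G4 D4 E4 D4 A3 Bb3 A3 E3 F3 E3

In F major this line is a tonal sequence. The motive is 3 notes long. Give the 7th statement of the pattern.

The 3-note cells begin on G4, D4, A3, E3 — each down a 4th from the last.
Continuing the starts: Bb2 → F2 → C2.
From C2 the diatonic shape gives C2 D2 C2.

C2 D2 C2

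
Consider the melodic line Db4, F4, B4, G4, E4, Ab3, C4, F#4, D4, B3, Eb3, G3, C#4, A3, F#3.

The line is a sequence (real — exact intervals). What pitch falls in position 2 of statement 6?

E2

The unit is 5 notes. Position-2 pitches of the 3 shown cells: F4, C4, G3.
Carrying that down a 4th forward: D3 → A2 → E2.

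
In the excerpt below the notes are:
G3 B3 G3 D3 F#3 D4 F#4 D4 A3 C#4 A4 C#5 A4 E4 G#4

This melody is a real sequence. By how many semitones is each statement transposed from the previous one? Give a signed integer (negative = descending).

7

With a 5-note motive the entries are G3, D4, A4, each up a 5th from the previous.
G3 to D4 spans +7 semitones.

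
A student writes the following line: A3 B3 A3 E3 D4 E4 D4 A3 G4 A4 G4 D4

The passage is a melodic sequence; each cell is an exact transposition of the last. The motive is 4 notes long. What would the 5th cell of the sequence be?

Unit = 4 notes; the statements start on A3, D4, G4, moving up a 4th each time.
Carrying on: C5 → F5.
Statement 5 starts on F5 and keeps the same exact contour: F5 G5 F5 C5.

F5 G5 F5 C5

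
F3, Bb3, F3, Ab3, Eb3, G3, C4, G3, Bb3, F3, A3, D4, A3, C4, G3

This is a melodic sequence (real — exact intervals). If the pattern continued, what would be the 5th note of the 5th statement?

The unit is 5 notes. Position-5 pitches of the 3 shown cells: Eb3, F3, G3.
Extending up a 2nd: A3 → B3.

B3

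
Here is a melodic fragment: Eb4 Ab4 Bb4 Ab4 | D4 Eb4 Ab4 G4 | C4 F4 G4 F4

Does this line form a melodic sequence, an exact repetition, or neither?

neither

Note 2 of cell 2 is Eb4; if this were a sequence it would be G4. No unit length gives a consistent transposition pattern.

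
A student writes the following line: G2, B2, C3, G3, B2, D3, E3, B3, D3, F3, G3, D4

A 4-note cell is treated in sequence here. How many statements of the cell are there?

12 notes in groups of 4 gives 12/4 = 3 statements.
Starts: G2, B2, D3 — each up a 3rd.

3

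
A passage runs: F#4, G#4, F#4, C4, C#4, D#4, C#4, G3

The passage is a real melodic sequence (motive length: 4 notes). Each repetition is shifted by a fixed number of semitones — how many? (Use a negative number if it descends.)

-5

The 4-note cells begin on F#4, C#4 — each down a 4th from the last.
Counting half-steps from F#4 to C#4: -5.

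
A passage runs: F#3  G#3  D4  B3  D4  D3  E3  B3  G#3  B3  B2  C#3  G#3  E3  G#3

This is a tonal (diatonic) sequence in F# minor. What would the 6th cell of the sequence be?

C#2 D2 A2 F#2 A2

With a 5-note motive the entries are F#3, D3, B2, each down a 3rd from the previous.
Extending down a 3rd: G#2 → E2 → C#2.
So cell 6 is C#2 D2 A2 F#2 A2.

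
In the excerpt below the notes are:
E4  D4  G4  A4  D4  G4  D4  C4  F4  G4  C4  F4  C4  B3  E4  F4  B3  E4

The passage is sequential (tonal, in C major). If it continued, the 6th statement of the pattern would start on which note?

G3

Unit = 6 notes; the statements start on E4, D4, C4, moving down a 2nd each time.
Continuing: B3 → A3 → G3. Statement 6 starts on G3.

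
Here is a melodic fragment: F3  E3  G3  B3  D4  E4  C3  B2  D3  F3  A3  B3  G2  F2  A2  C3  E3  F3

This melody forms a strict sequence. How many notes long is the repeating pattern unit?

There are 18 notes; a 6-note unit gives 3 cells:
F3 E3 G3 B3 D4 E4 | C3 B2 D3 F3 A3 B3 | G2 F2 A2 C3 E3 F3
Every group is a transposition down a 4th of the one before; no shorter unit works.

6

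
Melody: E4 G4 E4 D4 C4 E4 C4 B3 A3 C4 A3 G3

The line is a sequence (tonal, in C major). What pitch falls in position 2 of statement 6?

D3

The unit is 4 notes. Position-2 pitches of the 3 shown cells: G4, E4, C4.
Carrying that down a 3rd forward: A3 → F3 → D3.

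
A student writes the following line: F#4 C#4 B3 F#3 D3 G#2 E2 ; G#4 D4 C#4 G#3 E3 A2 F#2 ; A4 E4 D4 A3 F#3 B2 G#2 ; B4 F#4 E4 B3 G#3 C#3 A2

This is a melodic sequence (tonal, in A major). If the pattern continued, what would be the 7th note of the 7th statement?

With 7-note cells, note 7 of each statement runs E2, F#2, G#2, A2.
Extending up a 2nd: B2 → C#3 → D3.

D3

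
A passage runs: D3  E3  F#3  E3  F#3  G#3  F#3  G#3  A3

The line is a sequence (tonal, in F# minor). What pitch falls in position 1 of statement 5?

The unit is 3 notes. Position-1 pitches of the 3 shown cells: D3, E3, F#3.
Carrying that up a 2nd forward: G#3 → A3.

A3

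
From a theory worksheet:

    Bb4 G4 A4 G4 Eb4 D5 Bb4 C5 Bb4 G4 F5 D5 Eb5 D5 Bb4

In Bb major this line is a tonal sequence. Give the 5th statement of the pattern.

With a 5-note motive the entries are Bb4, D5, F5, each up a 3rd from the previous.
Extending up a 3rd: A5 → C6.
So cell 5 is C6 A5 Bb5 A5 F5.

C6 A5 Bb5 A5 F5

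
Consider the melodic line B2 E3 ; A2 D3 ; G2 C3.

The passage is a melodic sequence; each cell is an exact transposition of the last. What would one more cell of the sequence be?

Unit = 2 notes; the statements start on B2, A2, G2, moving down a 2nd each time.
Statement 4 starts on F2 and keeps the same exact contour: F2 Bb2.

F2 Bb2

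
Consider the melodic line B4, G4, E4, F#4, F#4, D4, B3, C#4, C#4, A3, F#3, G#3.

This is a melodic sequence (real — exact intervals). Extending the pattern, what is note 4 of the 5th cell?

A#2

The unit is 4 notes. Position-4 pitches of the 3 shown cells: F#4, C#4, G#3.
Carrying that down a 4th forward: D#3 → A#2.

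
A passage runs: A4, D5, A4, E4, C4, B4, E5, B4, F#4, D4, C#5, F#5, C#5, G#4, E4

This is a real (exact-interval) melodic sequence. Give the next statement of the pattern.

Unit = 5 notes; the statements start on A4, B4, C#5, moving up a 2nd each time.
From D#5 the exact shape gives D#5 G#5 D#5 A#4 F#4.

D#5 G#5 D#5 A#4 F#4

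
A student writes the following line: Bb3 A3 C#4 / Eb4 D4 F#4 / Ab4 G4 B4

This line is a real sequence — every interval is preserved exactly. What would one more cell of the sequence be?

The 3-note cells begin on Bb3, Eb4, Ab4 — each up a 4th from the last.
From Db5 the exact shape gives Db5 C5 E5.

Db5 C5 E5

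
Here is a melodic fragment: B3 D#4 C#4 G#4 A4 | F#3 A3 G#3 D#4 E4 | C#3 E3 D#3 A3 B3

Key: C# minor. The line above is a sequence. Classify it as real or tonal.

tonal

Every note is diatonic to C# minor.
Cell 1 has +4 semitones from note 1 to 2, but cell 2 has +3 — the interval quality changes while the contour stays the same, which is the hallmark of a tonal sequence.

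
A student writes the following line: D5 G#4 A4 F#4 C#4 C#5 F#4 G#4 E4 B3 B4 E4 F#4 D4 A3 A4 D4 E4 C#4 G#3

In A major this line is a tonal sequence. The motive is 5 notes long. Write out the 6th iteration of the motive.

F#4 B3 C#4 A3 E3

With a 5-note motive the entries are D5, C#5, B4, A4, each down a 2nd from the previous.
Carrying on: G#4 → F#4.
Statement 6 starts on F#4 and keeps the same diatonic contour: F#4 B3 C#4 A3 E3.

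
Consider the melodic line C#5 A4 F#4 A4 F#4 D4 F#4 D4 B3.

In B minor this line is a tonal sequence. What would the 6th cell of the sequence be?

The 3-note cells begin on C#5, A4, F#4 — each down a 3rd from the last.
Carrying on: D4 → B3 → G3.
Statement 6 starts on G3 and keeps the same diatonic contour: G3 E3 C#3.

G3 E3 C#3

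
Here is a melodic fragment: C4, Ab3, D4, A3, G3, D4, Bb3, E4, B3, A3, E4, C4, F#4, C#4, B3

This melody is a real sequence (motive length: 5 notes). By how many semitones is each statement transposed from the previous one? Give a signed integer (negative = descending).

2

Taking 5-note groups, the heads are C4, D4, E4: the pattern moves up a 2nd.
Counting half-steps from C4 to D4: 2.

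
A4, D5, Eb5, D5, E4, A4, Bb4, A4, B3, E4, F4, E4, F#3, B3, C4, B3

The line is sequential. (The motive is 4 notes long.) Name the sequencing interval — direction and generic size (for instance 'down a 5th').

down a 4th

With a 4-note motive the entries are A4, E4, B3, F#3, each down a 4th from the previous.
A4 to E4 is down a 4th.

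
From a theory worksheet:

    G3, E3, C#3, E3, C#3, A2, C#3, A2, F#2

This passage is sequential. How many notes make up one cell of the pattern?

3

There are 9 notes; a 3-note unit gives 3 cells:
G3 E3 C#3 | E3 C#3 A2 | C#3 A2 F#2
Every group is a transposition down a 3rd of the one before; no shorter unit works.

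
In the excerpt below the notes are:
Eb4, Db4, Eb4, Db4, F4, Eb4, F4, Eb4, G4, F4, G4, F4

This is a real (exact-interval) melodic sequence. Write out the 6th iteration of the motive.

C#5 B4 C#5 B4

With a 4-note motive the entries are Eb4, F4, G4, each up a 2nd from the previous.
Extending up a 2nd: A4 → B4 → C#5.
So cell 6 is C#5 B4 C#5 B4.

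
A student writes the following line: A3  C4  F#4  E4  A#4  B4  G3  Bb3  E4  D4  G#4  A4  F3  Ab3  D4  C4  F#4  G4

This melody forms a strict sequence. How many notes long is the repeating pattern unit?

18 notes total. Splitting into 3 groups of 6:
A3 C4 F#4 E4 A#4 B4 | G3 Bb3 E4 D4 G#4 A4 | F3 Ab3 D4 C4 F#4 G4
That's a consistent down a 2nd shift per cell, and no other grouping gives one.

6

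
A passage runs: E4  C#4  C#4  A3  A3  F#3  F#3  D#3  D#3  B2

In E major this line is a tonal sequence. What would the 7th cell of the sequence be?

G#2 E2

Unit = 2 notes; the statements start on E4, C#4, A3, F#3, D#3, moving down a 3rd each time.
Carrying on: B2 → G#2.
So cell 7 is G#2 E2.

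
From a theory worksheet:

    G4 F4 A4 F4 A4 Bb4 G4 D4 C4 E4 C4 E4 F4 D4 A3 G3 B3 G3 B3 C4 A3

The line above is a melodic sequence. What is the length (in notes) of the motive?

7

Try groups of 7 (3 cells in 21 notes):
G4 F4 A4 F4 A4 Bb4 G4 | D4 C4 E4 C4 E4 F4 D4 | A3 G3 B3 G3 B3 C4 A3
That's a consistent down a 4th shift per cell, and no other grouping gives one.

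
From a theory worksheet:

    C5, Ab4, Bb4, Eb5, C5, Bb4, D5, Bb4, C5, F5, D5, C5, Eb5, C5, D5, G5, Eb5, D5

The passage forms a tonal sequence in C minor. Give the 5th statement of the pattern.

G5 Eb5 F5 Bb5 G5 F5

Unit = 6 notes; the statements start on C5, D5, Eb5, moving up a 2nd each time.
Extending up a 2nd: F5 → G5.
Statement 5 starts on G5 and keeps the same diatonic contour: G5 Eb5 F5 Bb5 G5 F5.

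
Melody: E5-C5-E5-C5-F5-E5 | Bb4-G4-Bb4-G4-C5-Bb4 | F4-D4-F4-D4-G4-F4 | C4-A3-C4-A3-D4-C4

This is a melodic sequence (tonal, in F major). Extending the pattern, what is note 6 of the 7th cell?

The unit is 6 notes. Position-6 pitches of the 4 shown cells: E5, Bb4, F4, C4.
Extending down a 4th: G3 → D3 → A2.

A2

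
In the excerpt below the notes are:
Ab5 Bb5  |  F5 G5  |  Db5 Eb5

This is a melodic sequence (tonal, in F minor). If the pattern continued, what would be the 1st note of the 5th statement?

G4

The unit is 2 notes. Position-1 pitches of the 3 shown cells: Ab5, F5, Db5.
Carrying that down a 3rd forward: Bb4 → G4.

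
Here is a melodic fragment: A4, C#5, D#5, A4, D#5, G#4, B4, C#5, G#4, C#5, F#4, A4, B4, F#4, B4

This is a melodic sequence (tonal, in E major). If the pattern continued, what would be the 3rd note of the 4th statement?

A4

The unit is 5 notes. Position-3 pitches of the 3 shown cells: D#5, C#5, B4.
One more down a 2nd gives A4.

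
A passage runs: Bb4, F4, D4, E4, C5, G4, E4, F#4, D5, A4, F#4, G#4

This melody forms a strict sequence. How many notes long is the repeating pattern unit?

There are 12 notes; a 4-note unit gives 3 cells:
Bb4 F4 D4 E4 | C5 G4 E4 F#4 | D5 A4 F#4 G#4
Each cell is the previous one up a 2nd — so the unit is 4 notes.

4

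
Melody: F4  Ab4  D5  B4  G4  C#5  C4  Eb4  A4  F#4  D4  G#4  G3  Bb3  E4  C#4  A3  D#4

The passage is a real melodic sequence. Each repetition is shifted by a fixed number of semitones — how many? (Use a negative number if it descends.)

-5

Taking 6-note groups, the heads are F4, C4, G3: the pattern moves down a 4th.
F4 to C4 spans -5 semitones.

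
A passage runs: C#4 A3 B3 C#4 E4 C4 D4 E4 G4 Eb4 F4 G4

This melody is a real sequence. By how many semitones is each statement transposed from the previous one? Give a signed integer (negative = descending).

With a 4-note motive the entries are C#4, E4, G4, each up a 3rd from the previous.
C#4 to E4 spans +3 semitones.

3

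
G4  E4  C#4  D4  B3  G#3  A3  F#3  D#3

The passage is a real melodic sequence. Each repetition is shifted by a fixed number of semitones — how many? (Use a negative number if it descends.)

-5

With a 3-note motive the entries are G4, D4, A3, each down a 4th from the previous.
G4 to D4 spans -5 semitones.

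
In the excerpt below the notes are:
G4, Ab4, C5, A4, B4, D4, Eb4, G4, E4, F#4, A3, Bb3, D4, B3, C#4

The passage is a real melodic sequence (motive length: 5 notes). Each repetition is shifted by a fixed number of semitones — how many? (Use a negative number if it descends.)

The 5-note cells begin on G4, D4, A3 — each down a 4th from the last.
G4→D4 is 62 − 67 = -5 semitones.

-5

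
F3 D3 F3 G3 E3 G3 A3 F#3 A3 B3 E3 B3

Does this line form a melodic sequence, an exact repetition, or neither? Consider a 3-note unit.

Note 2 of cell 4 is E3; if this were a sequence it would be G#3. No unit length gives a consistent transposition pattern.

neither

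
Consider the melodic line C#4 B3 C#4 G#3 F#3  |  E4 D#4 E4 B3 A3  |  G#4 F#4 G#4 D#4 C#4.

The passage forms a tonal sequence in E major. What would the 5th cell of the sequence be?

With a 5-note motive the entries are C#4, E4, G#4, each up a 3rd from the previous.
Carrying on: B4 → D#5.
So cell 5 is D#5 C#5 D#5 A4 G#4.

D#5 C#5 D#5 A4 G#4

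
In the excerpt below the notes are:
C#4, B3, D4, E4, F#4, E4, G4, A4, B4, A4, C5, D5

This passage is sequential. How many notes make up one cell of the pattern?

4

There are 12 notes; a 4-note unit gives 3 cells:
C#4 B3 D4 E4 | F#4 E4 G4 A4 | B4 A4 C5 D5
That's a consistent up a 4th shift per cell, and no other grouping gives one.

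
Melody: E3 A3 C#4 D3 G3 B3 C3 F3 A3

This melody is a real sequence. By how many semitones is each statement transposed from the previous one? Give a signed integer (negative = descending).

Unit = 3 notes; the statements start on E3, D3, C3, moving down a 2nd each time.
E3 to D3 spans -2 semitones.

-2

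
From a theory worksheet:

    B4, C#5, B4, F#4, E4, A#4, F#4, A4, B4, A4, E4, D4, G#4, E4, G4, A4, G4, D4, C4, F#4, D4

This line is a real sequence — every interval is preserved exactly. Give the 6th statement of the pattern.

Db4 Eb4 Db4 Ab3 Gb3 C4 Ab3

The 7-note cells begin on B4, A4, G4 — each down a 2nd from the last.
Continuing the starts: F4 → Eb4 → Db4.
From Db4 the exact shape gives Db4 Eb4 Db4 Ab3 Gb3 C4 Ab3.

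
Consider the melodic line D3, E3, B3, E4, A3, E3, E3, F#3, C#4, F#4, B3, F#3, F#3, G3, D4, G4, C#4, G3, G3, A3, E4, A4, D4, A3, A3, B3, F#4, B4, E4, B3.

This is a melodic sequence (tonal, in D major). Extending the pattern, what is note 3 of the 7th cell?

The unit is 6 notes. Position-3 pitches of the 5 shown cells: B3, C#4, D4, E4, F#4.
Each moves up a 2nd. Continuing: G4 → A4.

A4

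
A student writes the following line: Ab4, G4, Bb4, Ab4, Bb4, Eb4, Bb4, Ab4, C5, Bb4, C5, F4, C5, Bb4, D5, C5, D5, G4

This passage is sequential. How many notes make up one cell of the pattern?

6

18 notes total. Splitting into 3 groups of 6:
Ab4 G4 Bb4 Ab4 Bb4 Eb4 | Bb4 Ab4 C5 Bb4 C5 F4 | C5 Bb4 D5 C5 D5 G4
Every group is a transposition up a 2nd of the one before; no shorter unit works.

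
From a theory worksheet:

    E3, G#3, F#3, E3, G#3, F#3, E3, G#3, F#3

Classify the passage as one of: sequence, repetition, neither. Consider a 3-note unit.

Each 3-note cell is identical (E3 G#3 F#3), restated at the same pitch.

repetition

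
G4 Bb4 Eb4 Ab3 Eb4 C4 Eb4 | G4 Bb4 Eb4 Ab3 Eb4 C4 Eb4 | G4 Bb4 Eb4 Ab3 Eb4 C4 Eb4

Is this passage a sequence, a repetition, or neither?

Each 7-note cell is identical (G4 Bb4 Eb4 Ab3 Eb4 C4 Eb4), restated at the same pitch.

repetition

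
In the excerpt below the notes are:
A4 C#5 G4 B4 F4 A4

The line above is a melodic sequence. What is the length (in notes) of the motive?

2

Try groups of 2 (3 cells in 6 notes):
A4 C#5 | G4 B4 | F4 A4
Each cell is the previous one down a 2nd — so the unit is 2 notes.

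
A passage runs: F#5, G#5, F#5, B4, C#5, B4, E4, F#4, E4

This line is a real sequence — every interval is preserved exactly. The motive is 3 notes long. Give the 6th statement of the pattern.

G2 A2 G2

With a 3-note motive the entries are F#5, B4, E4, each down a 5th from the previous.
Carrying on: A3 → D3 → G2.
From G2 the exact shape gives G2 A2 G2.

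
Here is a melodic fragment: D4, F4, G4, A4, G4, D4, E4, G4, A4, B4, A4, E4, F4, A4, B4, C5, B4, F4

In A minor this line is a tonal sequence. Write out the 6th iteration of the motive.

B4 D5 E5 F5 E5 B4

With a 6-note motive the entries are D4, E4, F4, each up a 2nd from the previous.
Continuing the starts: G4 → A4 → B4.
Statement 6 starts on B4 and keeps the same diatonic contour: B4 D5 E5 F5 E5 B4.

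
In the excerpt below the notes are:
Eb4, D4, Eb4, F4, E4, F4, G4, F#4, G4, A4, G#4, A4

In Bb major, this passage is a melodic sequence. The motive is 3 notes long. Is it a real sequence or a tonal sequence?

Each cell has the same semitone pattern (-1, 1) — intervals are preserved exactly.
And E4 lies outside Bb major, so the sequence is real rather than tonal.

real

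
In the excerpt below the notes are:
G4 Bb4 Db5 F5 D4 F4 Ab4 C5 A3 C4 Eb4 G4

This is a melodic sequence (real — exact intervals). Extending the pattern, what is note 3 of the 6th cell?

C3

With 4-note cells, note 3 of each statement runs Db5, Ab4, Eb4.
Each moves down a 4th. Continuing: Bb3 → F3 → C3.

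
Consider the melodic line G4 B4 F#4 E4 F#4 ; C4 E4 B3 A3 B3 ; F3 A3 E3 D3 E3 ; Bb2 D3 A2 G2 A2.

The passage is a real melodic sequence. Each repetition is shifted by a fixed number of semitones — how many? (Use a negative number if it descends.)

-7

The 5-note cells begin on G4, C4, F3, Bb2 — each down a 5th from the last.
G4 to C4 spans -7 semitones.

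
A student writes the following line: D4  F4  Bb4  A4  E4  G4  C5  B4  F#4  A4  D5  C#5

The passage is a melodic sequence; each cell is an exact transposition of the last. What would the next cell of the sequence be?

With a 4-note motive the entries are D4, E4, F#4, each up a 2nd from the previous.
From G#4 the exact shape gives G#4 B4 E5 D#5.

G#4 B4 E5 D#5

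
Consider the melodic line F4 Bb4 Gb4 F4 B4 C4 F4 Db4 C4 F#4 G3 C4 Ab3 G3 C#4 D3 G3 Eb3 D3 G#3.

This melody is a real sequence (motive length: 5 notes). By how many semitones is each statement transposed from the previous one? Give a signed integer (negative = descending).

Unit = 5 notes; the statements start on F4, C4, G3, D3, moving down a 4th each time.
F4 to C4 spans -5 semitones.

-5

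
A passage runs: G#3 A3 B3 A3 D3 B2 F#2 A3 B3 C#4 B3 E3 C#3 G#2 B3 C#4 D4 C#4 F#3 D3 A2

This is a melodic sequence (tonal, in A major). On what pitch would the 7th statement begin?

With a 7-note motive the entries are G#3, A3, B3, each up a 2nd from the previous.
Continuing: C#4 → D4 → E4 → F#4. Statement 7 starts on F#4.

F#4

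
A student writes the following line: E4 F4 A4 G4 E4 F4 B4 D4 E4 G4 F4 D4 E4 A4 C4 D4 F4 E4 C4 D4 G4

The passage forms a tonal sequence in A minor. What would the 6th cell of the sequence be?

G3 A3 C4 B3 G3 A3 D4

The 7-note cells begin on E4, D4, C4 — each down a 2nd from the last.
Carrying on: B3 → A3 → G3.
Statement 6 starts on G3 and keeps the same diatonic contour: G3 A3 C4 B3 G3 A3 D4.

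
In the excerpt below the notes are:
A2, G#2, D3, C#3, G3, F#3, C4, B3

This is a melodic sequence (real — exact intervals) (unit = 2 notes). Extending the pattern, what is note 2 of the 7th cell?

D5

Grouping in 2s, the 2nd note of each cell is G#2, C#3, F#3, B3.
Extending up a 4th: E4 → A4 → D5.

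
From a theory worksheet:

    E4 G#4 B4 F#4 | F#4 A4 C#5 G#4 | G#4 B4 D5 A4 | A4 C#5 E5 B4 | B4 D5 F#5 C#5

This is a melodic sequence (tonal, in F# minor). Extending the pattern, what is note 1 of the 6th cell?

Grouping in 4s, the 1st note of each cell is E4, F#4, G#4, A4, B4.
One more up a 2nd gives C#5.

C#5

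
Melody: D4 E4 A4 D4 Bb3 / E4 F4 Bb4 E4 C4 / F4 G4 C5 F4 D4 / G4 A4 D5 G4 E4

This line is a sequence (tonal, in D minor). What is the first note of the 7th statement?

C5

Unit = 5 notes; the statements start on D4, E4, F4, G4, moving up a 2nd each time.
Extending the heads up a 2nd: A4 → Bb4 → C5.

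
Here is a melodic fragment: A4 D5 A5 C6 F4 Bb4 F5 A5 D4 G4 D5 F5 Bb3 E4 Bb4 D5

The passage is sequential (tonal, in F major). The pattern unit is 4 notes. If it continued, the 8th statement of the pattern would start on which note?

A2

With a 4-note motive the entries are A4, F4, D4, Bb3, each down a 3rd from the previous.
Extending the heads down a 3rd: G3 → E3 → C3 → A2.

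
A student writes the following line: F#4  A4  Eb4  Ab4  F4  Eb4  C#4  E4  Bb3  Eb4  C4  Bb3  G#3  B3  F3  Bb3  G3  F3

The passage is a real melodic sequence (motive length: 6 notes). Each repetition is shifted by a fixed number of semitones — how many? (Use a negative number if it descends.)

Unit = 6 notes; the statements start on F#4, C#4, G#3, moving down a 4th each time.
Counting half-steps from F#4 to C#4: -5.

-5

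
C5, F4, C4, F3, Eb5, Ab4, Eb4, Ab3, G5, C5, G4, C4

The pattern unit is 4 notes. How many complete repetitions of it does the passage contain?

12 notes in groups of 4 gives 12/4 = 3 statements.
Starts: C5, Eb5, G5 — each up a 3rd.

3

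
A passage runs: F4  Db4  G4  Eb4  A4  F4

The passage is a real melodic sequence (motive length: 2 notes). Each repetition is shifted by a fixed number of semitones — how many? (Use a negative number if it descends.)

The 2-note cells begin on F4, G4, A4 — each up a 2nd from the last.
F4→G4 is 67 − 65 = 2 semitones.

2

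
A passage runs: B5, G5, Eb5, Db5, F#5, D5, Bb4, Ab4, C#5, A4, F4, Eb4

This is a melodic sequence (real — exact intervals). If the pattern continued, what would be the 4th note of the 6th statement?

The unit is 4 notes. Position-4 pitches of the 3 shown cells: Db5, Ab4, Eb4.
Each moves down a 4th. Continuing: Bb3 → F3 → C3.

C3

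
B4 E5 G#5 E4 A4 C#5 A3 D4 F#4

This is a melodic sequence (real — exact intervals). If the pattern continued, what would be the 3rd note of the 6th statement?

A2

With 3-note cells, note 3 of each statement runs G#5, C#5, F#4.
Carrying that down a 5th forward: B3 → E3 → A2.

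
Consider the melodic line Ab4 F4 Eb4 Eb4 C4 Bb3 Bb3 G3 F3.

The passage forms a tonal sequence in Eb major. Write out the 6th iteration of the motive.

The 3-note cells begin on Ab4, Eb4, Bb3 — each down a 4th from the last.
Carrying on: F3 → C3 → G2.
Statement 6 starts on G2 and keeps the same diatonic contour: G2 Eb2 D2.

G2 Eb2 D2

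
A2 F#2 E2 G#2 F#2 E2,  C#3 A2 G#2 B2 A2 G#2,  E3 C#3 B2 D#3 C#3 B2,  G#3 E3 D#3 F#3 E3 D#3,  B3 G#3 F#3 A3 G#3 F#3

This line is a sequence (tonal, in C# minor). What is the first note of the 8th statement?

A4

Unit = 6 notes; the statements start on A2, C#3, E3, G#3, B3, moving up a 3rd each time.
Extending the heads up a 3rd: D#4 → F#4 → A4.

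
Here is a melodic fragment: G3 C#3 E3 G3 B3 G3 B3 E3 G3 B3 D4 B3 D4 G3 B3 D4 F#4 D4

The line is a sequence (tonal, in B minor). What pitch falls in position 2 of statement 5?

D4

With 6-note cells, note 2 of each statement runs C#3, E3, G3.
Each moves up a 3rd. Continuing: B3 → D4.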